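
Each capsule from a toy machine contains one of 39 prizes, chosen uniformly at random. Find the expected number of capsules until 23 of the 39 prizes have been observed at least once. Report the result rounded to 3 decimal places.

Going from k to k+1 distinct takes a geometric number of capsules with mean 39/(39-k).
Sum over k = 0,...,22: E = 39/39 + 39/38 + 39/37 + ... + 39/18 + 39/17 = 34.0397.

34.040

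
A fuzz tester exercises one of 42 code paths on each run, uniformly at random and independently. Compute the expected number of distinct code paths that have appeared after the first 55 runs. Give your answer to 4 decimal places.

For each code path, P(seen in 55 runs) = 1 - (41/42)^55 = 0.73429.
By linearity of expectation, E[distinct seen] = 42·(1 - (41/42)^55) = 30.84035.

30.8404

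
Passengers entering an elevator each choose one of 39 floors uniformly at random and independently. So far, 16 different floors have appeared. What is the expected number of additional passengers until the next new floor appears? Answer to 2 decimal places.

The number of passengers until the next new floor is geometric with success probability 23/39, so its mean is 39/23.
E = 39/23 = 1.696.

1.70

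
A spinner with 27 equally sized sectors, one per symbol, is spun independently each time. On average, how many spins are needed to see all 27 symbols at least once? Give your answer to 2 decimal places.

105.07

After k distinct symbols have appeared, the next spin gives a new one with probability (27-k)/27, so the expected wait for the (k+1)-th is 27/(27-k).
E[T] = 27/27 + 27/26 + 27/25 + ... + 27/2 + 27/1 = 27·H_{27}.
H_{27} = 3.891, so E[T] = 105.069.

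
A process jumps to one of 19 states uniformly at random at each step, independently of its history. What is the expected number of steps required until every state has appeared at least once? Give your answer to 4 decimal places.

The wait to go from k to k+1 distinct states is geometric with mean 19/(19-k).
E[T] = 19/19 + 19/18 + 19/17 + ... + 19/2 + 19/1 = 19·H_{19}.
H_{19} = 3.54774, so E[T] = 67.40705.

67.4071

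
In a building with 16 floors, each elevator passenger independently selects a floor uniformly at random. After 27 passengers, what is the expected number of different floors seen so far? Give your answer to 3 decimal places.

For each floor, P(seen in 27 passengers) = 1 - (15/16)^27 = 0.8249.
By linearity of expectation, E[distinct seen] = 16·(1 - (15/16)^27) = 13.1988.

13.199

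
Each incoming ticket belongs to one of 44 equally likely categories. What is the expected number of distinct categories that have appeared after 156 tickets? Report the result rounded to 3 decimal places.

42.781

For each category, P(seen in 156 tickets) = 1 - (43/44)^156 = 0.9723.
By linearity of expectation, E[distinct seen] = 44·(1 - (43/44)^156) = 42.7813.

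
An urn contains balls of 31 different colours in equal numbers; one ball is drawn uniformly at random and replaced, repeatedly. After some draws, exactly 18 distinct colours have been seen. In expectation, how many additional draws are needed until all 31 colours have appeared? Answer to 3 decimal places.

98.584

The wait to go from k to k+1 distinct colours is geometric with mean 31/(31-k).
Sum over k = 18,...,30: E = 31/13 + 31/12 + 31/11 + ... + 31/2 + 31/1 = 98.5841.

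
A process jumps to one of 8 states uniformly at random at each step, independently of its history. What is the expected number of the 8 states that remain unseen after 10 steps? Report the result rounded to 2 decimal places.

2.10

For each state, P(unseen after 10) = (7/8)^10 = 0.263.
By linearity of expectation, E[unseen] = 8·(7/8)^10 = 2.105.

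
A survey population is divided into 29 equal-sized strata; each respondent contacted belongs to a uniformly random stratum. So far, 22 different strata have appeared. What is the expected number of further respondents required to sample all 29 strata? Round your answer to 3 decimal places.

From k distinct to k+1 distinct takes on average 29/(29-k) respondents.
Sum over k = 22,...,28: E = 29/7 + 29/6 + 29/5 + ... + 29/2 + 29/1 = 75.1929.

75.193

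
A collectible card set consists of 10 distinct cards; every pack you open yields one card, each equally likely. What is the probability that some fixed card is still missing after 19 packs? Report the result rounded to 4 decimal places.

0.1351

Each pack misses the fixed card with probability (10-1)/10 = 9/10, independently.
P(still missing after 19) = (9/10)^19 = 0.13509.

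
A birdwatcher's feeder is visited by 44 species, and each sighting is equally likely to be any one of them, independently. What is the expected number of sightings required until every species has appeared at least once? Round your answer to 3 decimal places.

Split into phases: going from k distinct to k+1 distinct takes on average 44/(44-k) sightings.
E[T] = 44/44 + 44/43 + 44/42 + ... + 44/2 + 44/1 = 44·H_{44}.
H_{44} = 4.3727, so E[T] = 192.3999.

192.400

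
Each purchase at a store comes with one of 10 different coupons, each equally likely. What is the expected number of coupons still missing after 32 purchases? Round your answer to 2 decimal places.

0.34

For each coupon, P(unseen after 32) = (9/10)^32 = 0.034.
By linearity of expectation, E[unseen] = 10·(9/10)^32 = 0.343.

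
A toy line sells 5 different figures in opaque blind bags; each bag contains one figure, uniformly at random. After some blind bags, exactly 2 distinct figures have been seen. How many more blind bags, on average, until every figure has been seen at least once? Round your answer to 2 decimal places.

From k distinct to k+1 distinct takes on average 5/(5-k) blind bags.
Sum over k = 2,...,4: E = 5/3 + 5/2 + 5/1 = 9.167.

9.17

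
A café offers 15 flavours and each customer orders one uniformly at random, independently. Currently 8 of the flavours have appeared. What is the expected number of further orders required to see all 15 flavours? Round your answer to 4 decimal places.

38.8929

From k distinct to k+1 distinct takes on average 15/(15-k) orders.
Sum over k = 8,...,14: E = 15/7 + 15/6 + 15/5 + ... + 15/2 + 15/1 = 38.89286.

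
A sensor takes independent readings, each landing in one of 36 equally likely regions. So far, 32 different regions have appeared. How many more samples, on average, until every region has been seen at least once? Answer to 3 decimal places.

75.000

The wait to go from k to k+1 distinct regions is geometric with mean 36/(36-k).
Sum over k = 32,...,35: E = 36/4 + 36/3 + 36/2 + 36/1 = 75.0000.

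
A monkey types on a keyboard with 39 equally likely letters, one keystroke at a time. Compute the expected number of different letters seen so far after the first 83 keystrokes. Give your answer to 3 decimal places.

For each letter, P(seen in 83 keystrokes) = 1 - (38/39)^83 = 0.8842.
By linearity of expectation, E[distinct seen] = 39·(1 - (38/39)^83) = 34.4841.

34.484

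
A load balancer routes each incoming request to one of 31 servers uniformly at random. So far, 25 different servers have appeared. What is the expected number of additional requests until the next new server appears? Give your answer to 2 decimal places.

5.17

Each request yields a new server with probability (31-25)/31 = 6/31, so the wait is geometric with mean 31/6.
E = 31/6 = 5.167.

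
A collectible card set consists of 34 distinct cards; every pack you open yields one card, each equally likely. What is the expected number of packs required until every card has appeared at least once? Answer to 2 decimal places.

140.02

After k distinct cards have appeared, the next pack gives a new one with probability (34-k)/34, so the expected wait for the (k+1)-th is 34/(34-k).
E[T] = 34/34 + 34/33 + 34/32 + ... + 34/2 + 34/1 = 34·H_{34}.
H_{34} = 4.118, so E[T] = 140.019.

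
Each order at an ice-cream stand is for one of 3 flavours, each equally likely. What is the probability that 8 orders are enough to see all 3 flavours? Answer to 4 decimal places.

By inclusion–exclusion over which flavours are missing,
P(all seen) = Σ_{j=0}^{3} (-1)^j C(3,j)((3-j)/3)^8
= 1.00000 - 0.11706 + 0.00046 - 0.00000
= 0.88340.

0.8834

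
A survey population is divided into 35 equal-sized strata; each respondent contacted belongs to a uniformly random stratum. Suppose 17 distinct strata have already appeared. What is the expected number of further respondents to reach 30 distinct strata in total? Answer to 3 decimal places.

With k distinct strata already seen, the next new one takes an expected 35/(35-k) respondents.
Sum over k = 17,...,29: E = 35/18 + 35/17 + 35/16 + ... + 35/7 + 35/6 = 42.4121.

42.412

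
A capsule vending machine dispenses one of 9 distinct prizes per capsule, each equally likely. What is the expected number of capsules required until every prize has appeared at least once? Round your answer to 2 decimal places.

After k distinct prizes have appeared, the next capsule gives a new one with probability (9-k)/9, so the expected wait for the (k+1)-th is 9/(9-k).
E[T] = 9/9 + 9/8 + 9/7 + ... + 9/2 + 9/1 = 9·H_{9}.
H_{9} = 2.829, so E[T] = 25.461.

25.46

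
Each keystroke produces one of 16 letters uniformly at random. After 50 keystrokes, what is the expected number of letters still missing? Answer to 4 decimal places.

0.6349

For each letter, P(unseen after 50) = (15/16)^50 = 0.03968.
By linearity of expectation, E[unseen] = 16·(15/16)^50 = 0.63487.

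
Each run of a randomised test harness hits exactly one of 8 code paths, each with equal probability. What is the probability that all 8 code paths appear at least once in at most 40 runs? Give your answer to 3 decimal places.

0.962

Let A_i be the event that code path i is missing after 40 runs. By inclusion–exclusion on the A_i,
P(all seen) = Σ_{j=0}^{8} (-1)^j C(8,j)((8-j)/8)^40
= 1.0000 - 0.0383 + 0.0003 - 0.0000 + 0.0000 - 0.0000 + 0.0000 - 0.0000 + 0.0000
= 0.9620.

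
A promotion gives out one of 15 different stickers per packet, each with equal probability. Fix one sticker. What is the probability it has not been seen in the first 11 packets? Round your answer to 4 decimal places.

On each packet the fixed sticker fails to appear with probability 14/15.
P(still missing after 11) = (14/15)^11 = 0.46817.

0.4682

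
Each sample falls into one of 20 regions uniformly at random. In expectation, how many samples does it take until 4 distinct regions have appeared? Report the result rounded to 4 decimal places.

4.3402

Going from k to k+1 distinct takes a geometric number of samples with mean 20/(20-k).
Sum over k = 0,...,3: E = 20/20 + 20/19 + 20/18 + 20/17 = 4.34021.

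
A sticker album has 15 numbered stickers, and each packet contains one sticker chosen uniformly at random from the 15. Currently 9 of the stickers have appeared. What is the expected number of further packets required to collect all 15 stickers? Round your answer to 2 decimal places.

36.75

From k distinct to k+1 distinct takes on average 15/(15-k) packets.
Sum over k = 9,...,14: E = 15/6 + 15/5 + 15/4 + 15/3 + 15/2 + 15/1 = 36.750.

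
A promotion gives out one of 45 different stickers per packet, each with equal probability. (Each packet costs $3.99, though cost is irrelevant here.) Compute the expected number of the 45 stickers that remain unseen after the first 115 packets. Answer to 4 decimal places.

For each sticker, P(unseen after 115) = (44/45)^115 = 0.07544.
By linearity of expectation, E[unseen] = 45·(44/45)^115 = 3.39493.

3.3949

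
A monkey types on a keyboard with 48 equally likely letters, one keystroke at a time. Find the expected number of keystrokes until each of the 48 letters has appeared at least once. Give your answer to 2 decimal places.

214.02

The wait to go from k to k+1 distinct letters is geometric with mean 48/(48-k).
E[T] = 48/48 + 48/47 + 48/46 + ... + 48/2 + 48/1 = 48·H_{48}.
H_{48} = 4.459, so E[T] = 214.022.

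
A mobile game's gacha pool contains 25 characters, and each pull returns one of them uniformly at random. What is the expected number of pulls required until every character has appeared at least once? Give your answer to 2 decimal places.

Split into phases: going from k distinct to k+1 distinct takes on average 25/(25-k) pulls.
E[T] = 25/25 + 25/24 + 25/23 + ... + 25/2 + 25/1 = 25·H_{25}.
H_{25} = 3.816, so E[T] = 95.399.

95.40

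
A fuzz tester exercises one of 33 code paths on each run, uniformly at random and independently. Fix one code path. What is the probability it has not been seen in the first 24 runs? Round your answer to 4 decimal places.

Each run misses the fixed code path with probability (33-1)/33 = 32/33, independently.
P(still missing after 24) = (32/33)^24 = 0.47782.

0.4778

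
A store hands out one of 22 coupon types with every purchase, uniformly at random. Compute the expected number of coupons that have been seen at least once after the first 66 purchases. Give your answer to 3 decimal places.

For each coupon, P(seen in 66 purchases) = 1 - (21/22)^66 = 0.9536.
By linearity of expectation, E[distinct seen] = 22·(1 - (21/22)^66) = 20.9791.

20.979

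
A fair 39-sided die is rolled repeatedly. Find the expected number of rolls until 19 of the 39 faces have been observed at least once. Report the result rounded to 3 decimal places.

25.576

Going from k to k+1 distinct takes a geometric number of rolls with mean 39/(39-k).
Sum over k = 0,...,18: E = 39/39 + 39/38 + 39/37 + ... + 39/22 + 39/21 = 25.5763.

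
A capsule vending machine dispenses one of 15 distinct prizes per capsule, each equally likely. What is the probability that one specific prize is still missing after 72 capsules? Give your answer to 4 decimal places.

On each capsule the fixed prize fails to appear with probability 14/15.
P(still missing after 72) = (14/15)^72 = 0.00696.

0.0070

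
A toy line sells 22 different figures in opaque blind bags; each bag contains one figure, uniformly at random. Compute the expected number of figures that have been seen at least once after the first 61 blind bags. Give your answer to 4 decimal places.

20.7117

For each figure, P(seen in 61 blind bags) = 1 - (21/22)^61 = 0.94144.
By linearity of expectation, E[distinct seen] = 22·(1 - (21/22)^61) = 20.71170.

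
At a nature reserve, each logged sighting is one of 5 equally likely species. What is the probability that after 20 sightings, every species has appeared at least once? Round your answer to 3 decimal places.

By inclusion–exclusion over which species are missing,
P(all seen) = Σ_{j=0}^{5} (-1)^j C(5,j)((5-j)/5)^20
= 1.0000 - 0.0576 + 0.0004 - 0.0000 + 0.0000 - 0.0000
= 0.9427.

0.943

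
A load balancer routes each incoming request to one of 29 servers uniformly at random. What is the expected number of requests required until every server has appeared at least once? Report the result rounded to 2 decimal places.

114.89

Split into phases: going from k distinct to k+1 distinct takes on average 29/(29-k) requests.
E[T] = 29/29 + 29/28 + 29/27 + ... + 29/2 + 29/1 = 29·H_{29}.
H_{29} = 3.962, so E[T] = 114.888.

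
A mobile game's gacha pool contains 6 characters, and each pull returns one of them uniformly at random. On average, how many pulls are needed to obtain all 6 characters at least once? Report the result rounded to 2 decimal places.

14.70

Split into phases: going from k distinct to k+1 distinct takes on average 6/(6-k) pulls.
E[T] = 6/6 + 6/5 + 6/4 + 6/3 + 6/2 + 6/1 = 6·H_{6}.
H_{6} = 2.450, so E[T] = 14.700.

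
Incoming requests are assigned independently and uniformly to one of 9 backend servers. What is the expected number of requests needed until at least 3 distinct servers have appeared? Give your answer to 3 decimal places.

With k distinct servers already seen, the next new one arrives after an expected 9/(9-k) requests.
Sum over k = 0,...,2: E = 9/9 + 9/8 + 9/7 = 3.4107.

3.411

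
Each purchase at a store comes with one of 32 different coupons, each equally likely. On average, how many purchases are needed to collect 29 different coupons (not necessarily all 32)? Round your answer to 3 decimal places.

Going from k to k+1 distinct takes a geometric number of purchases with mean 32/(32-k).
Sum over k = 0,...,28: E = 32/32 + 32/31 + 32/30 + ... + 32/5 + 32/4 = 71.2052.

71.205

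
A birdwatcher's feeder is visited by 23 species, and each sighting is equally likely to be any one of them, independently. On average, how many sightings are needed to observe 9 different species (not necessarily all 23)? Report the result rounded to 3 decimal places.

Going from k to k+1 distinct takes a geometric number of sightings with mean 23/(23-k).
Sum over k = 0,...,8: E = 23/23 + 23/22 + 23/21 + ... + 23/16 + 23/15 = 11.1028.

11.103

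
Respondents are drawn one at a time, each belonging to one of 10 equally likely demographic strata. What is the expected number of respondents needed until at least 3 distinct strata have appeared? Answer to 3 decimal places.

Going from k to k+1 distinct takes a geometric number of respondents with mean 10/(10-k).
Sum over k = 0,...,2: E = 10/10 + 10/9 + 10/8 = 3.3611.

3.361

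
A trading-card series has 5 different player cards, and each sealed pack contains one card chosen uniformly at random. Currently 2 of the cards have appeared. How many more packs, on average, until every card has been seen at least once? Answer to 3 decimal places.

9.167

The wait to go from k to k+1 distinct cards is geometric with mean 5/(5-k).
Sum over k = 2,...,4: E = 5/3 + 5/2 + 5/1 = 9.1667.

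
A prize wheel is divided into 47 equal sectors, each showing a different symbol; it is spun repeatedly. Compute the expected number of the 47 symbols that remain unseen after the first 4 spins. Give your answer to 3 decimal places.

43.126

For each symbol, P(unseen after 4) = (46/47)^4 = 0.9176.
By linearity of expectation, E[unseen] = 47·(46/47)^4 = 43.1259.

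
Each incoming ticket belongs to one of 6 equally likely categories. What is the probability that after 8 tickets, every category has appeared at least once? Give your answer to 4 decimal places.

0.1140

Let A_i be the event that category i is missing after 8 tickets. By inclusion–exclusion on the A_i,
P(all seen) = Σ_{j=0}^{6} (-1)^j C(6,j)((6-j)/6)^8
= 1.00000 - 1.39541 + 0.58528 - 0.07813 + 0.00229 - 0.00000 + 0.00000
= 0.11403.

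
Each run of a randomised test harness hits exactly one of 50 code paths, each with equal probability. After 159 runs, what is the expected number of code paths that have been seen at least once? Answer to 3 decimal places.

For each code path, P(seen in 159 runs) = 1 - (49/50)^159 = 0.9597.
By linearity of expectation, E[distinct seen] = 50·(1 - (49/50)^159) = 47.9867.

47.987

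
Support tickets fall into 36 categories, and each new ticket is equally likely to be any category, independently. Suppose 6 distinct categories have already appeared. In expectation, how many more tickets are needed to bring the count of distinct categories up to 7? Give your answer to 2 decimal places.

1.20

From k distinct to k+1 distinct takes on average 36/(36-k) tickets.
Only the k = 6 term is needed: E = 36/30 = 1.200.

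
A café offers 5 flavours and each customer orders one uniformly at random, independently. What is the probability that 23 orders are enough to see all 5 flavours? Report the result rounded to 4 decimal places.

Let A_i be the event that flavour i is missing after 23 orders. By inclusion–exclusion on the A_i,
P(all seen) = Σ_{j=0}^{5} (-1)^j C(5,j)((5-j)/5)^23
= 1.00000 - 0.02951 + 0.00008 - 0.00000 + 0.00000 - 0.00000
= 0.97056.

0.9706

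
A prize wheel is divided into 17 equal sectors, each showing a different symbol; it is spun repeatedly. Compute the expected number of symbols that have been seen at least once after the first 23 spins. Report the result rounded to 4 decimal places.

For each symbol, P(seen in 23 spins) = 1 - (16/17)^23 = 0.75201.
By linearity of expectation, E[distinct seen] = 17·(1 - (16/17)^23) = 12.78417.

12.7842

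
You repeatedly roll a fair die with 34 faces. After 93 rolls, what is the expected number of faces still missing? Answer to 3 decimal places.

For each face, P(unseen after 93) = (33/34)^93 = 0.0623.
By linearity of expectation, E[unseen] = 34·(33/34)^93 = 2.1171.

2.117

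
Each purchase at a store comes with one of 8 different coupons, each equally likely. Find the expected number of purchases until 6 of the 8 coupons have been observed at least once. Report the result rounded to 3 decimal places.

With k distinct coupons already seen, the next new one arrives after an expected 8/(8-k) purchases.
Sum over k = 0,...,5: E = 8/8 + 8/7 + 8/6 + 8/5 + 8/4 + 8/3 = 9.7429.

9.743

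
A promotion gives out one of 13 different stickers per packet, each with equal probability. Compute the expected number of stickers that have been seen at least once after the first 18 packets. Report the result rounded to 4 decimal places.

9.9223

For each sticker, P(seen in 18 packets) = 1 - (12/13)^18 = 0.76325.
By linearity of expectation, E[distinct seen] = 13·(1 - (12/13)^18) = 9.92231.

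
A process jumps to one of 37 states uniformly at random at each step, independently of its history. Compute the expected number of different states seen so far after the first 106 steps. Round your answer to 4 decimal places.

For each state, P(seen in 106 steps) = 1 - (36/37)^106 = 0.94521.
By linearity of expectation, E[distinct seen] = 37·(1 - (36/37)^106) = 34.97286.

34.9729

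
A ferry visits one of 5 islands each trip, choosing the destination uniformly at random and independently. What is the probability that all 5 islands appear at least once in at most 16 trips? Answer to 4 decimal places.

0.8621

Let A_i be the event that island i is missing after 16 trips. By inclusion–exclusion on the A_i,
P(all seen) = Σ_{j=0}^{5} (-1)^j C(5,j)((5-j)/5)^16
= 1.00000 - 0.14074 + 0.00282 - 0.00000 + 0.00000 - 0.00000
= 0.86208.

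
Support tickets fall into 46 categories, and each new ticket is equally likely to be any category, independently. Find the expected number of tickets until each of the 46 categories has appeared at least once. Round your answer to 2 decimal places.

203.17

Split into phases: going from k distinct to k+1 distinct takes on average 46/(46-k) tickets.
E[T] = 46/46 + 46/45 + 46/44 + ... + 46/2 + 46/1 = 46·H_{46}.
H_{46} = 4.417, so E[T] = 203.168.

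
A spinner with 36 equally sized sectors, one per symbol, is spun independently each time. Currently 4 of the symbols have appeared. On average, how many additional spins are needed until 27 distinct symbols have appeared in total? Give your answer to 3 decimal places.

44.263

The wait to go from k to k+1 distinct symbols is geometric with mean 36/(36-k).
Sum over k = 4,...,26: E = 36/32 + 36/31 + 36/30 + ... + 36/11 + 36/10 = 44.2630.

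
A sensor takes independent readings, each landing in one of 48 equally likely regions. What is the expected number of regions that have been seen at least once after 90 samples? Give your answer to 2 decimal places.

40.78

For each region, P(seen in 90 samples) = 1 - (47/48)^90 = 0.850.
By linearity of expectation, E[distinct seen] = 48·(1 - (47/48)^90) = 40.783.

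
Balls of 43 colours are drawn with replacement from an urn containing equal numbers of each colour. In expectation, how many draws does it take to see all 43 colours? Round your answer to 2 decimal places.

The wait to go from k to k+1 distinct colours is geometric with mean 43/(43-k).
E[T] = 43/43 + 43/42 + 43/41 + ... + 43/2 + 43/1 = 43·H_{43}.
H_{43} = 4.350, so E[T] = 187.050.

187.05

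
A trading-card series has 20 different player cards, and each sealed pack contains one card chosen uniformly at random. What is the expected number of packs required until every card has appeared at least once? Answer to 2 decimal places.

After k distinct cards have appeared, the next pack gives a new one with probability (20-k)/20, so the expected wait for the (k+1)-th is 20/(20-k).
E[T] = 20/20 + 20/19 + 20/18 + ... + 20/2 + 20/1 = 20·H_{20}.
H_{20} = 3.598, so E[T] = 71.955.

71.95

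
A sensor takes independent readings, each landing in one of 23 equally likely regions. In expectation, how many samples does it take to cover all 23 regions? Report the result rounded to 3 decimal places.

85.889

The wait to go from k to k+1 distinct regions is geometric with mean 23/(23-k).
E[T] = 23/23 + 23/22 + 23/21 + ... + 23/2 + 23/1 = 23·H_{23}.
H_{23} = 3.7343, so E[T] = 85.8887.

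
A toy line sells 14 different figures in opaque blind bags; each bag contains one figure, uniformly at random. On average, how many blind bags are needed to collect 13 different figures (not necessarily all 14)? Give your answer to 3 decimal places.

With k distinct figures already seen, the next new one arrives after an expected 14/(14-k) blind bags.
Sum over k = 0,...,12: E = 14/14 + 14/13 + 14/12 + ... + 14/3 + 14/2 = 31.5219.

31.522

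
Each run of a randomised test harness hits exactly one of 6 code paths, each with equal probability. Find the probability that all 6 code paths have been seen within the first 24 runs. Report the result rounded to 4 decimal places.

Let A_i be the event that code path i is missing after 24 runs. By inclusion–exclusion on the A_i,
P(all seen) = Σ_{j=0}^{6} (-1)^j C(6,j)((6-j)/6)^24
= 1.00000 - 0.07547 + 0.00089 - 0.00000 + 0.00000 - 0.00000 + 0.00000
= 0.92542.

0.9254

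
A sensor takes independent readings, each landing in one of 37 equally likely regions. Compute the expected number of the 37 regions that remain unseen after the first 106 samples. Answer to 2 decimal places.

For each region, P(unseen after 106) = (36/37)^106 = 0.055.
By linearity of expectation, E[unseen] = 37·(36/37)^106 = 2.027.

2.03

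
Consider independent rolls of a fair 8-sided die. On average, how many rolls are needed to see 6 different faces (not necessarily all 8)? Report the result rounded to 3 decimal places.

9.743

Going from k to k+1 distinct takes a geometric number of rolls with mean 8/(8-k).
Sum over k = 0,...,5: E = 8/8 + 8/7 + 8/6 + 8/5 + 8/4 + 8/3 = 9.7429.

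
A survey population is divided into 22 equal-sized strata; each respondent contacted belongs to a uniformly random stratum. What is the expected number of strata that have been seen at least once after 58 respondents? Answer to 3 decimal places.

For each stratum, P(seen in 58 respondents) = 1 - (21/22)^58 = 0.9327.
By linearity of expectation, E[distinct seen] = 22·(1 - (21/22)^58) = 20.5188.

20.519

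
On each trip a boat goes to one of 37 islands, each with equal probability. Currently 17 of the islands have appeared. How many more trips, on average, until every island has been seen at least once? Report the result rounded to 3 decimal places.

With k distinct islands already seen, the next new one takes an expected 37/(37-k) trips.
Sum over k = 17,...,36: E = 37/20 + 37/19 + 37/18 + ... + 37/2 + 37/1 = 133.1164.

133.116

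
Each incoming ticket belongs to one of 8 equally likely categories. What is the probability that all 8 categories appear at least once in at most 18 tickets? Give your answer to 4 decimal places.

Let A_i be the event that category i is missing after 18 tickets. By inclusion–exclusion on the A_i,
P(all seen) = Σ_{j=0}^{8} (-1)^j C(8,j)((8-j)/8)^18
= 1.00000 - 0.72316 + 0.15786 - 0.01186 + 0.00027 - 0.00000 + 0.00000 - 0.00000 + 0.00000
= 0.42310.

0.4231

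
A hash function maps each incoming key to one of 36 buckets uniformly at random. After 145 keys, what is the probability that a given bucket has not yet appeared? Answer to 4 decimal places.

On each key the fixed bucket fails to appear with probability 35/36.
P(still missing after 145) = (35/36)^145 = 0.01683.

0.0168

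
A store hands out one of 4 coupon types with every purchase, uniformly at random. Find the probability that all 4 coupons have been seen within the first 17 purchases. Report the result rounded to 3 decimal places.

0.970

By inclusion–exclusion over which coupons are missing,
P(all seen) = Σ_{j=0}^{4} (-1)^j C(4,j)((4-j)/4)^17
= 1.0000 - 0.0301 + 0.0000 - 0.0000 + 0.0000
= 0.9700.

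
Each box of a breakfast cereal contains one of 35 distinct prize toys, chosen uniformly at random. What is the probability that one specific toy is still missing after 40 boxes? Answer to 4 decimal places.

On each box the fixed toy fails to appear with probability 34/35.
P(still missing after 40) = (34/35)^40 = 0.31364.

0.3136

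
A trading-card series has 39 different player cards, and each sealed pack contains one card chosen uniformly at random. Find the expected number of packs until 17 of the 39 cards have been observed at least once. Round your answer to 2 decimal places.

21.95

Going from k to k+1 distinct takes a geometric number of packs with mean 39/(39-k).
Sum over k = 0,...,16: E = 39/39 + 39/38 + 39/37 + ... + 39/24 + 39/23 = 21.946.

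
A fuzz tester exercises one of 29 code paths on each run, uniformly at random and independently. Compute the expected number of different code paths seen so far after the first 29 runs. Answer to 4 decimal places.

18.5181

For each code path, P(seen in 29 runs) = 1 - (28/29)^29 = 0.63856.
By linearity of expectation, E[distinct seen] = 29·(1 - (28/29)^29) = 18.51813.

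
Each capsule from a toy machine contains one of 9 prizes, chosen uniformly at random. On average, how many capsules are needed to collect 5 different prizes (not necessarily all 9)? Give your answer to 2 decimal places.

6.71

Going from k to k+1 distinct takes a geometric number of capsules with mean 9/(9-k).
Sum over k = 0,...,4: E = 9/9 + 9/8 + 9/7 + 9/6 + 9/5 = 6.711.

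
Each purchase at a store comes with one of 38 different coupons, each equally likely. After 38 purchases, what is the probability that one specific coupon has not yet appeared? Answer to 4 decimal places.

0.3630

Each purchase misses the fixed coupon with probability (38-1)/38 = 37/38, independently.
P(still missing after 38) = (37/38)^38 = 0.36299.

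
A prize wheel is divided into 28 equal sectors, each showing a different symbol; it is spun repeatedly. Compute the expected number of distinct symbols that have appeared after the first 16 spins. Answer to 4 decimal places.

12.3523

For each symbol, P(seen in 16 spins) = 1 - (27/28)^16 = 0.44115.
By linearity of expectation, E[distinct seen] = 28·(1 - (27/28)^16) = 12.35233.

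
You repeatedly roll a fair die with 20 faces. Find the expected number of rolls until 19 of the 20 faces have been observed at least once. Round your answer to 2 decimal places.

Going from k to k+1 distinct takes a geometric number of rolls with mean 20/(20-k).
Sum over k = 0,...,18: E = 20/20 + 20/19 + 20/18 + ... + 20/3 + 20/2 = 51.955.

51.95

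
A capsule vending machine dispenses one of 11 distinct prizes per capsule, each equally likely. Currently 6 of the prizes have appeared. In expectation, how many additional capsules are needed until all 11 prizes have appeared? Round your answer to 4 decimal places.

From k distinct to k+1 distinct takes on average 11/(11-k) capsules.
Sum over k = 6,...,10: E = 11/5 + 11/4 + 11/3 + 11/2 + 11/1 = 25.11667.

25.1167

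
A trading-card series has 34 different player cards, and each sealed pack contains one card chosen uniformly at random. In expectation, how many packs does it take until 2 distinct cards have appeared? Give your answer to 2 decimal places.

With k distinct cards already seen, the next new one arrives after an expected 34/(34-k) packs.
Sum over k = 0,...,1: E = 34/34 + 34/33 = 2.030.

2.03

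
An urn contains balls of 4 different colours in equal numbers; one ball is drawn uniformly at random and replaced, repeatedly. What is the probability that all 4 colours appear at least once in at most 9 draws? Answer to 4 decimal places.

0.7114

Let A_i be the event that colour i is missing after 9 draws. By inclusion–exclusion on the A_i,
P(all seen) = Σ_{j=0}^{4} (-1)^j C(4,j)((4-j)/4)^9
= 1.00000 - 0.30034 + 0.01172 - 0.00002 + 0.00000
= 0.71136.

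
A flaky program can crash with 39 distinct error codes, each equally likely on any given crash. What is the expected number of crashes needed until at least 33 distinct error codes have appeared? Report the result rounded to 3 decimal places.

70.338

With k distinct error codes already seen, the next new one arrives after an expected 39/(39-k) crashes.
Sum over k = 0,...,32: E = 39/39 + 39/38 + 39/37 + ... + 39/8 + 39/7 = 70.3382.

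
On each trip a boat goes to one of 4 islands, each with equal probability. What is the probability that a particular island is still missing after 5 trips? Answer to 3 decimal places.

Each trip misses the fixed island with probability (4-1)/4 = 3/4, independently.
P(still missing after 5) = (3/4)^5 = 0.2373.

0.237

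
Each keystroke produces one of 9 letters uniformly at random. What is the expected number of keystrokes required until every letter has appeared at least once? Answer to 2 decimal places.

25.46

Split into phases: going from k distinct to k+1 distinct takes on average 9/(9-k) keystrokes.
E[T] = 9/9 + 9/8 + 9/7 + ... + 9/2 + 9/1 = 9·H_{9}.
H_{9} = 2.829, so E[T] = 25.461.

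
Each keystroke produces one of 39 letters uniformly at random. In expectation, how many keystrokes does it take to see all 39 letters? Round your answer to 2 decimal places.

165.89

After k distinct letters have appeared, the next keystroke gives a new one with probability (39-k)/39, so the expected wait for the (k+1)-th is 39/(39-k).
E[T] = 39/39 + 39/38 + 39/37 + ... + 39/2 + 39/1 = 39·H_{39}.
H_{39} = 4.254, so E[T] = 165.888.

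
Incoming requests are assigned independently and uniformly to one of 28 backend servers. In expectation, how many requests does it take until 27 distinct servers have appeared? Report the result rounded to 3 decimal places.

Going from k to k+1 distinct takes a geometric number of requests with mean 28/(28-k).
Sum over k = 0,...,26: E = 28/28 + 28/27 + 28/26 + ... + 28/3 + 28/2 = 81.9608.

81.961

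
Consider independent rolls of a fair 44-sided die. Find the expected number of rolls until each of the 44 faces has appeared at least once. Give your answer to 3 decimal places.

The wait to go from k to k+1 distinct faces is geometric with mean 44/(44-k).
E[T] = 44/44 + 44/43 + 44/42 + ... + 44/2 + 44/1 = 44·H_{44}.
H_{44} = 4.3727, so E[T] = 192.3999.

192.400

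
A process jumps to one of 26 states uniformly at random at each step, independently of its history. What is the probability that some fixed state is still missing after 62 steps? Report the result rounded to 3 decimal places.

On each step the fixed state fails to appear with probability 25/26.
P(still missing after 62) = (25/26)^62 = 0.0879.

0.088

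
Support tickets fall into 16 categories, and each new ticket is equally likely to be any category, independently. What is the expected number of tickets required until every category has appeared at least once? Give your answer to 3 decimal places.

After k distinct categories have appeared, the next ticket gives a new one with probability (16-k)/16, so the expected wait for the (k+1)-th is 16/(16-k).
E[T] = 16/16 + 16/15 + 16/14 + ... + 16/2 + 16/1 = 16·H_{16}.
H_{16} = 3.3807, so E[T] = 54.0917.

54.092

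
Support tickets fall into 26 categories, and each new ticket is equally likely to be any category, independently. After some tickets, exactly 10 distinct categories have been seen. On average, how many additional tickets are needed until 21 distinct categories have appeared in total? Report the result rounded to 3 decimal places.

The wait to go from k to k+1 distinct categories is geometric with mean 26/(26-k).
Sum over k = 10,...,20: E = 26/16 + 26/15 + 26/14 + ... + 26/7 + 26/6 = 28.5323.

28.532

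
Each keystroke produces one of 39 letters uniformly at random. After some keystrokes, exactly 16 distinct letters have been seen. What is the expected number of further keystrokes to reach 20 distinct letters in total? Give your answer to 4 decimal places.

7.2755

With k distinct letters already seen, the next new one takes an expected 39/(39-k) keystrokes.
Sum over k = 16,...,19: E = 39/23 + 39/22 + 39/21 + 39/20 = 7.27552.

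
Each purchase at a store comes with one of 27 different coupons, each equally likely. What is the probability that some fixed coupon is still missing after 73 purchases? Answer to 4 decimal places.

Each purchase misses the fixed coupon with probability (27-1)/27 = 26/27, independently.
P(still missing after 73) = (26/27)^73 = 0.06361.

0.0636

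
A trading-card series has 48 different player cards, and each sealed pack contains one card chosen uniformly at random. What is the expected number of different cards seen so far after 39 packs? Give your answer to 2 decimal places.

26.88

For each card, P(seen in 39 packs) = 1 - (47/48)^39 = 0.560.
By linearity of expectation, E[distinct seen] = 48·(1 - (47/48)^39) = 26.882.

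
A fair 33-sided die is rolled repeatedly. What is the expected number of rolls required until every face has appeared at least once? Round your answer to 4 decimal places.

134.9303

The wait to go from k to k+1 distinct faces is geometric with mean 33/(33-k).
E[T] = 33/33 + 33/32 + 33/31 + ... + 33/2 + 33/1 = 33·H_{33}.
H_{33} = 4.08880, so E[T] = 134.93034.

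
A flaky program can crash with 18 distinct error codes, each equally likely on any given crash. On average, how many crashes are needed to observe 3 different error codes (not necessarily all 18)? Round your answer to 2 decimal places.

Going from k to k+1 distinct takes a geometric number of crashes with mean 18/(18-k).
Sum over k = 0,...,2: E = 18/18 + 18/17 + 18/16 = 3.184.

3.18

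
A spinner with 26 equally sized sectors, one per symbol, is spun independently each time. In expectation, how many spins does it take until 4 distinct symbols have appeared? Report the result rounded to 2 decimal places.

Going from k to k+1 distinct takes a geometric number of spins with mean 26/(26-k).
Sum over k = 0,...,3: E = 26/26 + 26/25 + 26/24 + 26/23 = 4.254.

4.25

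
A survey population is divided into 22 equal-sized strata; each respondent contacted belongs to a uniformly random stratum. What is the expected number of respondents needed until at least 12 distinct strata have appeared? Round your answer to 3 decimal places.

Going from k to k+1 distinct takes a geometric number of respondents with mean 22/(22-k).
Sum over k = 0,...,11: E = 22/22 + 22/21 + 22/20 + ... + 22/12 + 22/11 = 16.7606.

16.761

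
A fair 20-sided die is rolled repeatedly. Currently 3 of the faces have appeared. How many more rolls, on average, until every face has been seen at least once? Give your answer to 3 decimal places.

68.791

The wait to go from k to k+1 distinct faces is geometric with mean 20/(20-k).
Sum over k = 3,...,19: E = 20/17 + 20/16 + 20/15 + ... + 20/2 + 20/1 = 68.7911.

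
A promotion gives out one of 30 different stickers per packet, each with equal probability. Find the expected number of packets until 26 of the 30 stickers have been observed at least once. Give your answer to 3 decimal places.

57.350

Going from k to k+1 distinct takes a geometric number of packets with mean 30/(30-k).
Sum over k = 0,...,25: E = 30/30 + 30/29 + 30/28 + ... + 30/6 + 30/5 = 57.3496.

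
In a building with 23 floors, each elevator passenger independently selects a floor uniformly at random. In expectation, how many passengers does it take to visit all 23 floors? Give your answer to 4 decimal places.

85.8887

After k distinct floors have appeared, the next passenger gives a new one with probability (23-k)/23, so the expected wait for the (k+1)-th is 23/(23-k).
E[T] = 23/23 + 23/22 + 23/21 + ... + 23/2 + 23/1 = 23·H_{23}.
H_{23} = 3.73429, so E[T] = 85.88870.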